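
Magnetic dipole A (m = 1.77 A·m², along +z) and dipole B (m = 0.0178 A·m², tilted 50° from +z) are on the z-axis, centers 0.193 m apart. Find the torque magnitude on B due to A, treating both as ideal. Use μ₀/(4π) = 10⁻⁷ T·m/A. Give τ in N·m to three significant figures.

Dipole B is on the axis of dipole A, so B₁ there is axial: B₁ = (μ₀/4π)·2m₁/r³ along +z.
B₁ = 2(10⁻⁷)(1.77)/(0.193)³ = 4.924×10⁻⁵ T.
τ = m₂ B₁ sinθ.
τ = (0.0178)(4.924×10⁻⁵)·sin50° = 6.714×10⁻⁷ N·m.

τ ≈ 6.71×10⁻⁷ N·m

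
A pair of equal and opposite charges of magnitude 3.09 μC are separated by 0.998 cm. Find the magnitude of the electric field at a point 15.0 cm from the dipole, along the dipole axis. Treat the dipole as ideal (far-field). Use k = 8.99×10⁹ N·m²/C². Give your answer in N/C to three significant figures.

Dipole moment p = qd = (3.09×10⁻⁶ C)(0.00998 m) = 3.084×10⁻⁸ C·m.
On the dipole axis E = 2kp/r³.
E = 2·(8.99×10⁹)(3.084×10⁻⁸) / (0.150)³ = 1.643×10⁵ N/C.

E ≈ 1.64×10⁵ N/C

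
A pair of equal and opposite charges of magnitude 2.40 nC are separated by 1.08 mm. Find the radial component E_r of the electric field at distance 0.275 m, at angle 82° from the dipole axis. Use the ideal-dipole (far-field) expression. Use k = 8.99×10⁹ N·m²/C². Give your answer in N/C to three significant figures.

E_r ≈ 0.312 N/C

Dipole moment p = qd = (2.40×10⁻⁹ C)(0.00108 m) = 2.592×10⁻¹² C·m.
For a dipole, E_r = (2kp cosθ)/r³.
kp/r³ = (8.99×10⁹)(2.592×10⁻¹²)/(0.275)³ = 1.120 N/C.
E_r = 2·1.120·cos82° = 0.3119 N/C.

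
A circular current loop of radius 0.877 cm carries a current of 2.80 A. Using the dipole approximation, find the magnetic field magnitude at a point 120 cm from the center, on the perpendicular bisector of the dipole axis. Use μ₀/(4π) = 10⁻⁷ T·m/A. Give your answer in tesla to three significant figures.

B ≈ 3.92×10⁻¹¹ T

Magnetic moment m = IA = Iπa² = (2.80)·π·(0.00877)² = 6.766×10⁻⁴ A·m².
In the equatorial plane B = (μ₀/4π)·m/r³ (half the axial value).
B = (10⁻⁷)·(6.766×10⁻⁴) / (1.20)³ = 3.916×10⁻¹¹ T.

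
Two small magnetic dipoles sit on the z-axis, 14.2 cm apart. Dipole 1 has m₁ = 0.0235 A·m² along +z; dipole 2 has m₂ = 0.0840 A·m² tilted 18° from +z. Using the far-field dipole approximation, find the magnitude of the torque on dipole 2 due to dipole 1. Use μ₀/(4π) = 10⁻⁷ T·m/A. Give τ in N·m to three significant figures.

Dipole B is on the axis of dipole A, so B₁ there is axial: B₁ = (μ₀/4π)·2m₁/r³ along +z.
B₁ = 2(10⁻⁷)(0.0235)/(0.142)³ = 1.641×10⁻⁶ T.
τ = m₂ B₁ sinθ.
τ = (0.0840)(1.641×10⁻⁶)·sin18° = 4.261×10⁻⁸ N·m.

τ ≈ 4.26×10⁻⁸ N·m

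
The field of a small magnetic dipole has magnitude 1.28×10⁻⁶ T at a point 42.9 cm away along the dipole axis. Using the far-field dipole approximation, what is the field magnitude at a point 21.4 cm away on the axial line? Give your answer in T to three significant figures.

Dipole fields scale as 1/r³ in the far field; the geometry is the same at both points.
B₂ = B₁ · (r₁/r₂)³ = 1.28×10⁻⁶ · (42.9/21.4)³.
(r₁/r₂)³ = (2.005)³ = 8.056.
B₂ ≈ 1.031×10⁻⁵ T.

B ≈ 1.03×10⁻⁵ T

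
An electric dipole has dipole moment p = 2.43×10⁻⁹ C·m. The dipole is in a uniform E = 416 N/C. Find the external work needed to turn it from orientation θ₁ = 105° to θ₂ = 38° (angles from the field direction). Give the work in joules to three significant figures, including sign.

W ≈ -1.06×10⁻⁶ J

W_ext = ΔU = U(θ₂) − U(θ₁) = −pE cosθ₂ − (−pE cosθ₁) = pE(cosθ₁ − cosθ₂).
W = (2.43×10⁻⁹)(416)·(cos105° − cos38°) = (1.011×10⁻⁶)·(-1.0468) = -1.058×10⁻⁶ J.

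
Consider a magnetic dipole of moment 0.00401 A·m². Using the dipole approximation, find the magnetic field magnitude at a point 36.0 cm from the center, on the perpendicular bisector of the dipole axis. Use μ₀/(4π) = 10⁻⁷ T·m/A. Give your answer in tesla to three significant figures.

B ≈ 8.59×10⁻⁹ T

In the equatorial plane B = (μ₀/4π)·m/r³ (half the axial value).
B = (10⁻⁷)·(0.00401) / (0.360)³ = 8.595×10⁻⁹ T.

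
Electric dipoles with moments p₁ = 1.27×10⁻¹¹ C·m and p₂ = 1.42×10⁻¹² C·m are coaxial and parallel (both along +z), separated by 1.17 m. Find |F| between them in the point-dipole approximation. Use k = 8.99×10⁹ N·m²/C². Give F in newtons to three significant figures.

F ≈ 5.19×10⁻¹³ N

On-axis field of dipole 1 at distance r: E = 2kp₁/r³. Force on dipole 2 is F = p₂·dE/dr (gradient along axis).
dE/dr = −6kp₁/r⁴, so |F| = 6kp₁p₂/r⁴ (attractive for aligned moments).
F = 6(8.99×10⁹)(1.27×10⁻¹¹)(1.42×10⁻¹²)/(1.17)⁴ = 5.191×10⁻¹³ N.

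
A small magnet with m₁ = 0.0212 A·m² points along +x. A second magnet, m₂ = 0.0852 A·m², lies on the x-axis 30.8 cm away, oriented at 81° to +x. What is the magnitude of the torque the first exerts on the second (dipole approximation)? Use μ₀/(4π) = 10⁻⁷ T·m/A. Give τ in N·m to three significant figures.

τ ≈ 1.22×10⁻⁸ N·m

Dipole B is on the axis of dipole A, so B₁ there is axial: B₁ = (μ₀/4π)·2m₁/r³ along +x.
B₁ = 2(10⁻⁷)(0.0212)/(0.308)³ = 1.451×10⁻⁷ T.
τ = m₂ B₁ sinθ.
τ = (0.0852)(1.451×10⁻⁷)·sin81° = 1.221×10⁻⁸ N·m.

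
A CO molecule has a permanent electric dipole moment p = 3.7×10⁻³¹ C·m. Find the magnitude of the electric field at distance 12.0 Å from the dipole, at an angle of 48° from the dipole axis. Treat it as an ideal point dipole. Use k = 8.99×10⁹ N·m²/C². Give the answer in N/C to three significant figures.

E ≈ 2.95×10⁶ N/C

At angle θ the dipole field magnitude is E = (kp/r³)·√(1 + 3cos²θ).
kp/r³ = (8.99×10⁹)(3.70×10⁻³¹) / (1.20×10⁻⁹)³ = 1.925×10⁶ N/C.
√(1 + 3cos²48°) = √(1 + 3·0.4477) = √2.3432 ≈ 1.5308.
E ≈ 1.925×10⁶ × 1.531 = 2.947×10⁶ N/C.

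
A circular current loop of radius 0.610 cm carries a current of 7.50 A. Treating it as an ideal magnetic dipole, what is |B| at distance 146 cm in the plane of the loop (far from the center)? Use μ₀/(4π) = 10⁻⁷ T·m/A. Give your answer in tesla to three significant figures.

Magnetic moment m = IA = Iπa² = (7.50)·π·(0.00610)² = 8.767×10⁻⁴ A·m².
In the equatorial plane B = (μ₀/4π)·m/r³ (half the axial value).
B = (10⁻⁷)·(8.767×10⁻⁴) / (1.46)³ = 2.817×10⁻¹¹ T.

B ≈ 2.82×10⁻¹¹ T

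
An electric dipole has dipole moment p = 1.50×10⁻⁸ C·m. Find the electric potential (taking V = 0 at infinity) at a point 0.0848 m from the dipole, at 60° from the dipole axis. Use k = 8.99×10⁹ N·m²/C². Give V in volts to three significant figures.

The dipole potential is V = kp cosθ / r².
V = (8.99×10⁹)(1.50×10⁻⁸)·cos60° / (0.0848)² = 9376 V.

V ≈ 9380 V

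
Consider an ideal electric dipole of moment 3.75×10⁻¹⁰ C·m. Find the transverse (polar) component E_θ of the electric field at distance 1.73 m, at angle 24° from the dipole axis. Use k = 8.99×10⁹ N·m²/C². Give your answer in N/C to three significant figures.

For a dipole, E_θ = (kp sinθ)/r³.
kp/r³ = (8.99×10⁹)(3.75×10⁻¹⁰)/(1.73)³ = 0.6511 N/C.
E_θ = 0.6511·sin24° = 0.2648 N/C.

E_θ ≈ 0.265 N/C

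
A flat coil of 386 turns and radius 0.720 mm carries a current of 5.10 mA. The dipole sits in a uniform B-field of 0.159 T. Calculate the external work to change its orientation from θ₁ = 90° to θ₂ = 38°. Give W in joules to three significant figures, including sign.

W ≈ -4.02×10⁻⁷ J

m = NIA = NIπa² = 386·(0.00510)·π·(7.20×10⁻⁴)² = 3.206×10⁻⁶ A·m².
W_ext = ΔU = −mB cosθ₂ + mB cosθ₁ = mB(cosθ₁ − cosθ₂).
W = (3.206×10⁻⁶)(0.159)·(cos90° − cos38°) = (5.098×10⁻⁷)·(-0.7880) = -4.017×10⁻⁷ J.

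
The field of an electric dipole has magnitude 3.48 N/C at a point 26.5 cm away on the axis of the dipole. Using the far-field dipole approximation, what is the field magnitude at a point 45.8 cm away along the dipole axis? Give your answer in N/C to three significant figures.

Dipole fields scale as 1/r³ in the far field; the geometry is the same at both points.
E₂ = E₁ · (r₁/r₂)³ = 3.48 · (26.5/45.8)³.
(r₁/r₂)³ = (0.5786)³ = 0.1937.
E₂ ≈ 0.6741 N/C.

E ≈ 0.674 N/C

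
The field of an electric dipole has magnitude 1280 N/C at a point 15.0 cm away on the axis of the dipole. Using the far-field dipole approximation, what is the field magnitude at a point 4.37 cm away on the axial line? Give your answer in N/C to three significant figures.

Dipole fields scale as 1/r³ in the far field; the geometry is the same at both points.
E₂ = E₁ · (r₁/r₂)³ = 1280 · (15.0/4.37)³.
(r₁/r₂)³ = (3.432)³ = 40.44.
E₂ ≈ 5.177×10⁴ N/C.

E ≈ 5.18×10⁴ N/C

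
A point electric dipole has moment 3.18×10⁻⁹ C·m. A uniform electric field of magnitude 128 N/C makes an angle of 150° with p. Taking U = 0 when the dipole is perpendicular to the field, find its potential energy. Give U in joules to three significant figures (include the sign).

U ≈ 3.53×10⁻⁷ J

U = −p·E = −pE cosθ.
U = −(3.18×10⁻⁹)(128)·cos150° = 3.525×10⁻⁷ J.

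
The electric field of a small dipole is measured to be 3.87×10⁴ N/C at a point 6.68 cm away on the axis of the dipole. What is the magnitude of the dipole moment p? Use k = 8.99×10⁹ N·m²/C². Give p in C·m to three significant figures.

On axis E = 2kp/r³, so p = Er³/(2k).
p = (3.87×10⁴)·(0.0668)³ / (2·8.99×10⁹) = 6.416×10⁻¹⁰ C·m.

p ≈ 6.42×10⁻¹⁰ C·m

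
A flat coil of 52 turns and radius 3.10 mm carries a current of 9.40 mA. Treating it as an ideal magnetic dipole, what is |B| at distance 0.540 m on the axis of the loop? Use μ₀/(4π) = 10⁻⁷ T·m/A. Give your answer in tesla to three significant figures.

B ≈ 1.87×10⁻¹¹ T

m = NIA = NIπa² = 52·(0.00940)·π·(0.00310)² = 1.476×10⁻⁵ A·m².
On axis B = (μ₀/4π)·2m/r³.
B = 2·(10⁻⁷)·(1.476×10⁻⁵) / (0.540)³ = 1.875×10⁻¹¹ T.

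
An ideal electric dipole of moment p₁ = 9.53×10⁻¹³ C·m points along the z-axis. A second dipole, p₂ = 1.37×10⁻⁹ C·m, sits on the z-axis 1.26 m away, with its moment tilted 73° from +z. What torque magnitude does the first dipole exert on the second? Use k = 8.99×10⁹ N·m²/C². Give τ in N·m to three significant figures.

The second dipole sits on the axis of the first, so the field there is axial: E₁ = 2kp₁/r³ along +z.
E₁ = 2(8.99×10⁹)(9.53×10⁻¹³)/(1.26)³ = 0.008566 N/C.
Torque on the second dipole: τ = p₂ E₁ sinθ.
τ = (1.37×10⁻⁹)(0.008566)·sin73° = 1.122×10⁻¹¹ N·m.

τ ≈ 1.12×10⁻¹¹ N·m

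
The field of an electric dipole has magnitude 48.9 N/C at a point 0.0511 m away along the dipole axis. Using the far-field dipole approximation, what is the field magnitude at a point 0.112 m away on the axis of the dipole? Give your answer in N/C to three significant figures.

E ≈ 4.64 N/C

Dipole fields scale as 1/r³ in the far field; the geometry is the same at both points.
E₂ = E₁ · (r₁/r₂)³ = 48.9 · (0.0511/0.112)³.
(r₁/r₂)³ = (0.4562)³ = 0.09497.
E₂ ≈ 4.644 N/C.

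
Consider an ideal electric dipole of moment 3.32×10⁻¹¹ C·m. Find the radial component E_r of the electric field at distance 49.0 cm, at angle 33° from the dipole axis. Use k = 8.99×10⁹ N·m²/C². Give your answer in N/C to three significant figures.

For a dipole, E_r = (2kp cosθ)/r³.
kp/r³ = (8.99×10⁹)(3.32×10⁻¹¹)/(0.490)³ = 2.537 N/C.
E_r = 2·2.537·cos33° = 4.255 N/C.

E_r ≈ 4.26 N/C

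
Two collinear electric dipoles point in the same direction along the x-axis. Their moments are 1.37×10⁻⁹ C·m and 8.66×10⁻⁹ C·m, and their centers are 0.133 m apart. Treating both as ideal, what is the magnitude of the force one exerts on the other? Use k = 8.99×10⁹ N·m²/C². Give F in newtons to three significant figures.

On-axis field of dipole 1 at distance r: E = 2kp₁/r³. Force on dipole 2 is F = p₂·dE/dr (gradient along axis).
dE/dr = −6kp₁/r⁴, so |F| = 6kp₁p₂/r⁴ (attractive for aligned moments).
F = 6(8.99×10⁹)(1.37×10⁻⁹)(8.66×10⁻⁹)/(0.133)⁴ = 0.002045 N.

F ≈ 0.00205 N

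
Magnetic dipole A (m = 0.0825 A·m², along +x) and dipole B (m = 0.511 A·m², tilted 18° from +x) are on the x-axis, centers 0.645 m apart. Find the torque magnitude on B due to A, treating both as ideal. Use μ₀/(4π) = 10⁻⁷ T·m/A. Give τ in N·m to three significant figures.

Dipole B is on the axis of dipole A, so B₁ there is axial: B₁ = (μ₀/4π)·2m₁/r³ along +x.
B₁ = 2(10⁻⁷)(0.0825)/(0.645)³ = 6.149×10⁻⁸ T.
τ = m₂ B₁ sinθ.
τ = (0.511)(6.149×10⁻⁸)·sin18° = 9.710×10⁻⁹ N·m.

τ ≈ 9.71×10⁻⁹ N·m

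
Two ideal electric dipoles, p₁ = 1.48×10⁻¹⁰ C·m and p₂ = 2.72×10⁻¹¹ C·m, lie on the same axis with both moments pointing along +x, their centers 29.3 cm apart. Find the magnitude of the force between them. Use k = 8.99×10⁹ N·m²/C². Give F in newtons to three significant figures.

On-axis field of dipole 1 at distance r: E = 2kp₁/r³. Force on dipole 2 is F = p₂·dE/dr (gradient along axis).
dE/dr = −6kp₁/r⁴, so |F| = 6kp₁p₂/r⁴ (attractive for aligned moments).
F = 6(8.99×10⁹)(1.48×10⁻¹⁰)(2.72×10⁻¹¹)/(0.293)⁴ = 2.946×10⁻⁸ N.

F ≈ 2.95×10⁻⁸ N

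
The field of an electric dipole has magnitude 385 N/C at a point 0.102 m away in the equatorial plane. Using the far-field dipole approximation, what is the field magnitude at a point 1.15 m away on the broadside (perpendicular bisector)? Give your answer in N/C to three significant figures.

E ≈ 0.269 N/C

Dipole fields scale as 1/r³ in the far field; the geometry is the same at both points.
E₂ = E₁ · (r₁/r₂)³ = 385 · (0.102/1.15)³.
(r₁/r₂)³ = (0.0887)³ = 0.0006978.
E₂ ≈ 0.2686 N/C.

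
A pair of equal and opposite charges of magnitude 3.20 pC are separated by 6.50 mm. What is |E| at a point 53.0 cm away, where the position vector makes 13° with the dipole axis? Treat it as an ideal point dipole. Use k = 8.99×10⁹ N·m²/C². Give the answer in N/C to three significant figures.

Dipole moment p = qd = (3.20×10⁻¹² C)(0.00650 m) = 2.08×10⁻¹⁴ C·m.
At angle θ the dipole field magnitude is E = (kp/r³)·√(1 + 3cos²θ).
kp/r³ = (8.99×10⁹)(2.08×10⁻¹⁴) / (0.530)³ = 0.001256 N/C.
√(1 + 3cos²13°) = √(1 + 3·0.9494) = √3.8482 ≈ 1.9617.
E ≈ 0.001256 × 1.962 = 0.002464 N/C.

E ≈ 0.00246 N/C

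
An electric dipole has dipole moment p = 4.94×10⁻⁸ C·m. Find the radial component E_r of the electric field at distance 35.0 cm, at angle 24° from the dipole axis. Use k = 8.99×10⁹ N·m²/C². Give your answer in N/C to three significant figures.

For a dipole, E_r = (2kp cosθ)/r³.
kp/r³ = (8.99×10⁹)(4.94×10⁻⁸)/(0.350)³ = 1.036×10⁴ N/C.
E_r = 2·1.036×10⁴·cos24° = 1.893×10⁴ N/C.

E_r ≈ 1.89×10⁴ N/C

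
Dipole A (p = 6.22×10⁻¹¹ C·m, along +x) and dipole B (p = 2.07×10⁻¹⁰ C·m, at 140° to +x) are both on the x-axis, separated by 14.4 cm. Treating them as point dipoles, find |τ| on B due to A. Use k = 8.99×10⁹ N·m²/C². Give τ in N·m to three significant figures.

The second dipole sits on the axis of the first, so the field there is axial: E₁ = 2kp₁/r³ along +x.
E₁ = 2(8.99×10⁹)(6.22×10⁻¹¹)/(0.144)³ = 374.5 N/C.
Torque on the second dipole: τ = p₂ E₁ sinθ.
τ = (2.07×10⁻¹⁰)(374.5)·sin140° = 4.983×10⁻⁸ N·m.

τ ≈ 4.98×10⁻⁸ N·m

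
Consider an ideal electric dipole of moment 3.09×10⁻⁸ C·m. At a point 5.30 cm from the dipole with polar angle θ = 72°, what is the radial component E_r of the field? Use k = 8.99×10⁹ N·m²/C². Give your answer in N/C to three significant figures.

For a dipole, E_r = (2kp cosθ)/r³.
kp/r³ = (8.99×10⁹)(3.09×10⁻⁸)/(0.0530)³ = 1.866×10⁶ N/C.
E_r = 2·1.866×10⁶·cos72° = 1.153×10⁶ N/C.

E_r ≈ 1.15×10⁶ N/C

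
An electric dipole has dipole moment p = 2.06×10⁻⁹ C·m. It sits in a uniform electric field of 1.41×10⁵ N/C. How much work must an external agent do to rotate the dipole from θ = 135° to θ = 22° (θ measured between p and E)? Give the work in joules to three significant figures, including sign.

W_ext = ΔU = U(θ₂) − U(θ₁) = −pE cosθ₂ − (−pE cosθ₁) = pE(cosθ₁ − cosθ₂).
W = (2.06×10⁻⁹)(1.41×10⁵)·(cos135° − cos22°) = (2.905×10⁻⁴)·(-1.6343) = -4.747×10⁻⁴ J.

W ≈ -4.75×10⁻⁴ J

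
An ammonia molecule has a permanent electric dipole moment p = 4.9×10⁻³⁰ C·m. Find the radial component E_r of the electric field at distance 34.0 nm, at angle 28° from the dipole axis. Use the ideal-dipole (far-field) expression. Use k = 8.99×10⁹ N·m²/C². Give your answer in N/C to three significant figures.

For a dipole, E_r = (2kp cosθ)/r³.
kp/r³ = (8.99×10⁹)(4.90×10⁻³⁰)/(3.40×10⁻⁸)³ = 1121 N/C.
E_r = 2·1121·cos28° = 1979 N/C.

E_r ≈ 1980 N/C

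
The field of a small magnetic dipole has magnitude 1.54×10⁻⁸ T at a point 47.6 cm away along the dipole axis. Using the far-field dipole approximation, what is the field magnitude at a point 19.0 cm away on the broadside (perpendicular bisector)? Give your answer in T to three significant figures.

B ≈ 1.21×10⁻⁷ T

Dipole fields scale as 1/r³ in the far field.
The axial field is twice the equatorial field at the same r, so the geometry factor is 1/2.
B₂ = B₁ · (1/2) · (r₁/r₂)³ = 1.54×10⁻⁸ · 0.5 · (47.6/19.0)³.
(r₁/r₂)³ = (2.505)³ = 15.72.
B₂ ≈ 1.211×10⁻⁷ T.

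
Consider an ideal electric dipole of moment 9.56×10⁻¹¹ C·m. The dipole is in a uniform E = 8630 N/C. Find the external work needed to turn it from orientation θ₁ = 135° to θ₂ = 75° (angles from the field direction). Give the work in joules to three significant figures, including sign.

W ≈ -7.97×10⁻⁷ J

W_ext = ΔU = U(θ₂) − U(θ₁) = −pE cosθ₂ − (−pE cosθ₁) = pE(cosθ₁ − cosθ₂).
W = (9.56×10⁻¹¹)(8630)·(cos135° − cos75°) = (8.250×10⁻⁷)·(-0.9659) = -7.969×10⁻⁷ J.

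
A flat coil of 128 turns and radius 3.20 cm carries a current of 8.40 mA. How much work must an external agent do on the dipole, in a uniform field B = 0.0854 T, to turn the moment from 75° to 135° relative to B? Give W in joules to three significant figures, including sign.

W ≈ 2.85×10⁻⁴ J

m = NIA = NIπa² = 128·(0.00840)·π·(0.0320)² = 0.003459 A·m².
W_ext = ΔU = −mB cosθ₂ + mB cosθ₁ = mB(cosθ₁ − cosθ₂).
W = (0.003459)(0.0854)·(cos75° − cos135°) = (2.954×10⁻⁴)·(+0.9659) = 2.853×10⁻⁴ J.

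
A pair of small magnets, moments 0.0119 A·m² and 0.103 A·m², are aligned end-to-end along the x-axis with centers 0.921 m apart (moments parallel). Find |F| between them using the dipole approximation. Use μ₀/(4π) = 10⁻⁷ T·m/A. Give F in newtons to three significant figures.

F ≈ 1.02×10⁻⁹ N

On-axis B of dipole 1: B = (μ₀/4π)·2m₁/r³. Force on dipole 2: F = m₂·dB/dr.
dB/dr = −(μ₀/4π)·6m₁/r⁴, so |F| = (μ₀/4π)·6m₁m₂/r⁴.
F = 6(10⁻⁷)(0.0119)(0.103)/(0.921)⁴ = 1.022×10⁻⁹ N.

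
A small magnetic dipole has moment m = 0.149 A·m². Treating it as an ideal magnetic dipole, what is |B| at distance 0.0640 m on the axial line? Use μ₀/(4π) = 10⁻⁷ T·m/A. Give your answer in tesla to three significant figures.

On axis B = (μ₀/4π)·2m/r³.
B = 2·(10⁻⁷)·(0.149) / (0.0640)³ = 1.137×10⁻⁴ T.

B ≈ 1.14×10⁻⁴ T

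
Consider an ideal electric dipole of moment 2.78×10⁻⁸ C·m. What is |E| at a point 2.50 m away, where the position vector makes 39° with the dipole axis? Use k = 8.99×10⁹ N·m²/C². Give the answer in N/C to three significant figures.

At angle θ the dipole field magnitude is E = (kp/r³)·√(1 + 3cos²θ).
kp/r³ = (8.99×10⁹)(2.78×10⁻⁸) / (2.50)³ = 16.00 N/C.
√(1 + 3cos²39°) = √(1 + 3·0.6040) = √2.8119 ≈ 1.6769.
E ≈ 16.00 × 1.677 = 26.82 N/C.

E ≈ 26.8 N/C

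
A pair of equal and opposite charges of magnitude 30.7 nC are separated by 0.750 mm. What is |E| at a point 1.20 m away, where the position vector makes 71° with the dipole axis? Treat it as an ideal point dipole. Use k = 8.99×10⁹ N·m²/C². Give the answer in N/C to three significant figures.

Dipole moment p = qd = (3.07×10⁻⁸ C)(7.50×10⁻⁴ m) = 2.303×10⁻¹¹ C·m.
At angle θ the dipole field magnitude is E = (kp/r³)·√(1 + 3cos²θ).
kp/r³ = (8.99×10⁹)(2.303×10⁻¹¹) / (1.20)³ = 0.1198 N/C.
√(1 + 3cos²71°) = √(1 + 3·0.1060) = √1.3180 ≈ 1.1480.
E ≈ 0.1198 × 1.148 = 0.1376 N/C.

E ≈ 0.138 N/C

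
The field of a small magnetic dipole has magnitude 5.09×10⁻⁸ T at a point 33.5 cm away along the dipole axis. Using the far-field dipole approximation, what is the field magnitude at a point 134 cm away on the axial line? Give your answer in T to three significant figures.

B ≈ 7.95×10⁻¹⁰ T

Dipole fields scale as 1/r³ in the far field; the geometry is the same at both points.
B₂ = B₁ · (r₁/r₂)³ = 5.09×10⁻⁸ · (33.5/134)³.
(r₁/r₂)³ = (0.25)³ = 0.01562.
B₂ ≈ 7.953×10⁻¹⁰ T.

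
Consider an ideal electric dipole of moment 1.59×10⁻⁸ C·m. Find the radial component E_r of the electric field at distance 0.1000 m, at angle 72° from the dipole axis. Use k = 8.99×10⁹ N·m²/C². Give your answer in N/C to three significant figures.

E_r ≈ 8.83×10⁴ N/C

For a dipole, E_r = (2kp cosθ)/r³.
kp/r³ = (8.99×10⁹)(1.59×10⁻⁸)/(0.100)³ = 1.429×10⁵ N/C.
E_r = 2·1.429×10⁵·cos72° = 8.834×10⁴ N/C.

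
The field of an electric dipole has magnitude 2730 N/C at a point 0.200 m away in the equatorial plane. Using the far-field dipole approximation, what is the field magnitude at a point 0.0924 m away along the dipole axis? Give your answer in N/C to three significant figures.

Dipole fields scale as 1/r³ in the far field.
The axial field is twice the equatorial field at the same r, so the geometry factor is 2/1.
E₂ = E₁ · (2/1) · (r₁/r₂)³ = 2730 · 2 · (0.200/0.0924)³.
(r₁/r₂)³ = (2.165)³ = 10.14.
E₂ ≈ 5.537×10⁴ N/C.

E ≈ 5.54×10⁴ N/C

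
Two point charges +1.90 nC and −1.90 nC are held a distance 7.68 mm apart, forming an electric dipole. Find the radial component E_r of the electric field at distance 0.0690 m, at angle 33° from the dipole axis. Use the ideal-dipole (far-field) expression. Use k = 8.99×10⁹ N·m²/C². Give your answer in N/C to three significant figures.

Dipole moment p = qd = (1.90×10⁻⁹ C)(0.00768 m) = 1.459×10⁻¹¹ C·m.
For a dipole, E_r = (2kp cosθ)/r³.
kp/r³ = (8.99×10⁹)(1.459×10⁻¹¹)/(0.0690)³ = 399.3 N/C.
E_r = 2·399.3·cos33° = 669.7 N/C.

E_r ≈ 670 N/C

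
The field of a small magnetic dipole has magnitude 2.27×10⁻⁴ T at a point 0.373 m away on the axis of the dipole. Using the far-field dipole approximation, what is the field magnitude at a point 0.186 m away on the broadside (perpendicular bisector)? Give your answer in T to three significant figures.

B ≈ 9.15×10⁻⁴ T

Dipole fields scale as 1/r³ in the far field.
The axial field is twice the equatorial field at the same r, so the geometry factor is 1/2.
B₂ = B₁ · (1/2) · (r₁/r₂)³ = 2.27×10⁻⁴ · 0.5 · (0.373/0.186)³.
(r₁/r₂)³ = (2.005)³ = 8.065.
B₂ ≈ 9.153×10⁻⁴ T.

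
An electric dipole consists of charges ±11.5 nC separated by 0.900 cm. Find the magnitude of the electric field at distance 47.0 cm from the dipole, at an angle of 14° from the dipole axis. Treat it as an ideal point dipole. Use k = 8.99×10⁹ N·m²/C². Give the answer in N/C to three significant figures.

Dipole moment p = qd = (1.15×10⁻⁸ C)(0.00900 m) = 1.035×10⁻¹⁰ C·m.
At angle θ the dipole field magnitude is E = (kp/r³)·√(1 + 3cos²θ).
kp/r³ = (8.99×10⁹)(1.035×10⁻¹⁰) / (0.470)³ = 8.962 N/C.
√(1 + 3cos²14°) = √(1 + 3·0.9415) = √3.8244 ≈ 1.9556.
E ≈ 8.962 × 1.956 = 17.53 N/C.

E ≈ 17.5 N/C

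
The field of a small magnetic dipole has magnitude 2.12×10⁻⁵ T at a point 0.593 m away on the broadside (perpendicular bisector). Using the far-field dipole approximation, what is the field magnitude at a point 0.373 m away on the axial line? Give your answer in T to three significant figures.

Dipole fields scale as 1/r³ in the far field.
The axial field is twice the equatorial field at the same r, so the geometry factor is 2/1.
B₂ = B₁ · (2/1) · (r₁/r₂)³ = 2.12×10⁻⁵ · 2 · (0.593/0.373)³.
(r₁/r₂)³ = (1.59)³ = 4.018.
B₂ ≈ 1.704×10⁻⁴ T.

B ≈ 1.70×10⁻⁴ T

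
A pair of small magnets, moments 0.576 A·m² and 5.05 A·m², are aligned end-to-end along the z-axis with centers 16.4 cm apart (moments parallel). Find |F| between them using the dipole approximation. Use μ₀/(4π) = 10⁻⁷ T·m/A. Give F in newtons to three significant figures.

F ≈ 0.00241 N

On-axis B of dipole 1: B = (μ₀/4π)·2m₁/r³. Force on dipole 2: F = m₂·dB/dr.
dB/dr = −(μ₀/4π)·6m₁/r⁴, so |F| = (μ₀/4π)·6m₁m₂/r⁴.
F = 6(10⁻⁷)(0.576)(5.05)/(0.164)⁴ = 0.002413 N.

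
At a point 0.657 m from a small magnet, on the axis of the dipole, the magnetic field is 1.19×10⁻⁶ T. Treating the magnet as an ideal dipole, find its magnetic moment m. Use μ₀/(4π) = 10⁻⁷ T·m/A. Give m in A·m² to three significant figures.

m ≈ 1.69 A·m²

On axis B = (μ₀/4π)·2m/r³, so m = Br³·4π/(μ₀·2).
m = (1.19×10⁻⁶)·(0.657)³ / (2·10⁻⁷) = 1.687 A·m².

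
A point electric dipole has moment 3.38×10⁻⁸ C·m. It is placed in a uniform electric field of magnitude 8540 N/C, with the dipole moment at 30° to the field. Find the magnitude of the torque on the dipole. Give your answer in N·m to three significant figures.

Torque on an electric dipole: τ = pE sinθ.
τ = (3.38×10⁻⁸)(8540)·sin30° = 1.443×10⁻⁴ N·m.

τ ≈ 1.44×10⁻⁴ N·m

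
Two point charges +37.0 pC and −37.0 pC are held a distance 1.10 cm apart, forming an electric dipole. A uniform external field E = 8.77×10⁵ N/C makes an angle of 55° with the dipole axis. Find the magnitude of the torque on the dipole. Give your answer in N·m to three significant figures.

τ ≈ 2.92×10⁻⁷ N·m

Dipole moment p = qd = (3.70×10⁻¹¹ C)(0.0110 m) = 4.07×10⁻¹³ C·m.
Torque on an electric dipole: τ = pE sinθ.
τ = (4.07×10⁻¹³)(8.77×10⁵)·sin55° = 2.924×10⁻⁷ N·m.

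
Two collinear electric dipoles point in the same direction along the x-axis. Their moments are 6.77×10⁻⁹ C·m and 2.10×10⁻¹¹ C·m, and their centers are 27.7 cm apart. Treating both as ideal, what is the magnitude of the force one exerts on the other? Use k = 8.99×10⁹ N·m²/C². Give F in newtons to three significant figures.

F ≈ 1.30×10⁻⁶ N

On-axis field of dipole 1 at distance r: E = 2kp₁/r³. Force on dipole 2 is F = p₂·dE/dr (gradient along axis).
dE/dr = −6kp₁/r⁴, so |F| = 6kp₁p₂/r⁴ (attractive for aligned moments).
F = 6(8.99×10⁹)(6.77×10⁻⁹)(2.10×10⁻¹¹)/(0.277)⁴ = 1.303×10⁻⁶ N.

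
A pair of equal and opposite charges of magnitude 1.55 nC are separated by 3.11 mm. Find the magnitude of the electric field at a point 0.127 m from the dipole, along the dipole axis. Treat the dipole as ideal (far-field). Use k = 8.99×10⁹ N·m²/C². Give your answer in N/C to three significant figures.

E ≈ 42.3 N/C

Dipole moment p = qd = (1.55×10⁻⁹ C)(0.00311 m) = 4.821×10⁻¹² C·m.
On the dipole axis E = 2kp/r³.
E = 2·(8.99×10⁹)(4.821×10⁻¹²) / (0.127)³ = 42.32 N/C.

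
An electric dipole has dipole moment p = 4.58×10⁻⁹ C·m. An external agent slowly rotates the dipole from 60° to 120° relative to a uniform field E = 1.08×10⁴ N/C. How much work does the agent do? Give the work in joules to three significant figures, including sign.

W_ext = ΔU = U(θ₂) − U(θ₁) = −pE cosθ₂ − (−pE cosθ₁) = pE(cosθ₁ − cosθ₂).
W = (4.58×10⁻⁹)(1.08×10⁴)·(cos60° − cos120°) = (4.946×10⁻⁵)·(+1.0000) = 4.946×10⁻⁵ J.

W ≈ 4.95×10⁻⁵ J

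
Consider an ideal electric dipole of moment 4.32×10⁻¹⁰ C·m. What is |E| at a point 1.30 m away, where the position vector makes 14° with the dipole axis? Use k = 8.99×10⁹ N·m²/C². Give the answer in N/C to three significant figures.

At angle θ the dipole field magnitude is E = (kp/r³)·√(1 + 3cos²θ).
kp/r³ = (8.99×10⁹)(4.32×10⁻¹⁰) / (1.30)³ = 1.768 N/C.
√(1 + 3cos²14°) = √(1 + 3·0.9415) = √3.8244 ≈ 1.9556.
E ≈ 1.768 × 1.956 = 3.457 N/C.

E ≈ 3.46 N/C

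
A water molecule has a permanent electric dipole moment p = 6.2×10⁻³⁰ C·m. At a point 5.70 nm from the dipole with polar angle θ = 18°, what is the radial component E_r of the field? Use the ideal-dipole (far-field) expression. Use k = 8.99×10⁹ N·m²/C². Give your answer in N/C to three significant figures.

E_r ≈ 5.72×10⁵ N/C

For a dipole, E_r = (2kp cosθ)/r³.
kp/r³ = (8.99×10⁹)(6.20×10⁻³⁰)/(5.70×10⁻⁹)³ = 3.010×10⁵ N/C.
E_r = 2·3.010×10⁵·cos18° = 5.725×10⁵ N/C.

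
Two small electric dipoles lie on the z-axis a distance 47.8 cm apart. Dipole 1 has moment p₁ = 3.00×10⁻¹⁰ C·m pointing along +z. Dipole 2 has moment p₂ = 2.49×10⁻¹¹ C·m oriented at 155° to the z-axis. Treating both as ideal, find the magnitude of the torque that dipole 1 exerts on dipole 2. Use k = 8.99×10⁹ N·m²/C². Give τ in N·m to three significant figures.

τ ≈ 5.20×10⁻¹⁰ N·m

The second dipole sits on the axis of the first, so the field there is axial: E₁ = 2kp₁/r³ along +z.
E₁ = 2(8.99×10⁹)(3.00×10⁻¹⁰)/(0.478)³ = 49.39 N/C.
Torque on the second dipole: τ = p₂ E₁ sinθ.
τ = (2.49×10⁻¹¹)(49.39)·sin155° = 5.197×10⁻¹⁰ N·m.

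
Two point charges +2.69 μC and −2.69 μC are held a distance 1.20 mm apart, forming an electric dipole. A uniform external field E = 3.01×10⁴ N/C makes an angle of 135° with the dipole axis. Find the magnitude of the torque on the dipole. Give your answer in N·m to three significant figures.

τ ≈ 6.87×10⁻⁵ N·m

Dipole moment p = qd = (2.69×10⁻⁶ C)(0.00120 m) = 3.228×10⁻⁹ C·m.
Torque on an electric dipole: τ = pE sinθ.
τ = (3.228×10⁻⁹)(3.01×10⁴)·sin135° = 6.870×10⁻⁵ N·m.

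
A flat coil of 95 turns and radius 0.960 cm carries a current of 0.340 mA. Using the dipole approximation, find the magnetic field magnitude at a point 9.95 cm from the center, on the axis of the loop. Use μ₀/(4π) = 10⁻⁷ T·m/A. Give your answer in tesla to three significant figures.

m = NIA = NIπa² = 95·(3.40×10⁻⁴)·π·(0.00960)² = 9.352×10⁻⁶ A·m².
On axis B = (μ₀/4π)·2m/r³.
B = 2·(10⁻⁷)·(9.352×10⁻⁶) / (0.0995)³ = 1.899×10⁻⁹ T.

B ≈ 1.90×10⁻⁹ T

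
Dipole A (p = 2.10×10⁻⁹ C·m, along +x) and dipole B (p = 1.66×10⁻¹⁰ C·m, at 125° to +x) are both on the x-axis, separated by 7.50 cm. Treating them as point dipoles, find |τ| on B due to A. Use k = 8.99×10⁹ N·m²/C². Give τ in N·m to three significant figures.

The second dipole sits on the axis of the first, so the field there is axial: E₁ = 2kp₁/r³ along +x.
E₁ = 2(8.99×10⁹)(2.10×10⁻⁹)/(0.0750)³ = 8.950×10⁴ N/C.
Torque on the second dipole: τ = p₂ E₁ sinθ.
τ = (1.66×10⁻¹⁰)(8.950×10⁴)·sin125° = 1.217×10⁻⁵ N·m.

τ ≈ 1.22×10⁻⁵ N·m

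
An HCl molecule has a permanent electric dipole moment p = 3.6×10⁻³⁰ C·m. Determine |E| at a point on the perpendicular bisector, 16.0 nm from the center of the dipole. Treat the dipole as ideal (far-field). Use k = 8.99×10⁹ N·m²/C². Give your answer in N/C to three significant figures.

In the equatorial plane E = kp/r³.
E = (8.99×10⁹)(3.60×10⁻³⁰) / (1.60×10⁻⁸)³ = 7901 N/C.

E ≈ 7900 N/C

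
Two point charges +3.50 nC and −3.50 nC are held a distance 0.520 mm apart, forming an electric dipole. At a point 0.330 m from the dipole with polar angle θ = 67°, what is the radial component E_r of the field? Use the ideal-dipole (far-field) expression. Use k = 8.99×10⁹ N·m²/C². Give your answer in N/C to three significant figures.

Dipole moment p = qd = (3.50×10⁻⁹ C)(5.20×10⁻⁴ m) = 1.82×10⁻¹² C·m.
For a dipole, E_r = (2kp cosθ)/r³.
kp/r³ = (8.99×10⁹)(1.82×10⁻¹²)/(0.330)³ = 0.4553 N/C.
E_r = 2·0.4553·cos67° = 0.3558 N/C.

E_r ≈ 0.356 N/C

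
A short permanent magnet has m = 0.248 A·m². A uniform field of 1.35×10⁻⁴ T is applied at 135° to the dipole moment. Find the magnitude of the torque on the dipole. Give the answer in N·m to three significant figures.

Torque on a magnetic dipole: τ = mB sinθ.
τ = (0.248)(1.35×10⁻⁴)·sin135° = 2.367×10⁻⁵ N·m.

τ ≈ 2.37×10⁻⁵ N·m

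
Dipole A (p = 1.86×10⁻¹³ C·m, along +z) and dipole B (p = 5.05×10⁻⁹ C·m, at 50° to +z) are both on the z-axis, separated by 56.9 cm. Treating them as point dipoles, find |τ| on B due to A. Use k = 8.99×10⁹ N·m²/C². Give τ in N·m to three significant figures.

τ ≈ 7.02×10⁻¹¹ N·m

The second dipole sits on the axis of the first, so the field there is axial: E₁ = 2kp₁/r³ along +z.
E₁ = 2(8.99×10⁹)(1.86×10⁻¹³)/(0.569)³ = 0.01815 N/C.
Torque on the second dipole: τ = p₂ E₁ sinθ.
τ = (5.05×10⁻⁹)(0.01815)·sin50° = 7.023×10⁻¹¹ N·m.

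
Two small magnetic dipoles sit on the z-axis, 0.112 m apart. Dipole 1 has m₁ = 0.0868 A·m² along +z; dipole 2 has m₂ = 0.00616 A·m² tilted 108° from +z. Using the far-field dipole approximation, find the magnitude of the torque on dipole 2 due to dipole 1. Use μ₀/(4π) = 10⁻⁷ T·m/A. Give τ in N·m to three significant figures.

τ ≈ 7.24×10⁻⁸ N·m

Dipole B is on the axis of dipole A, so B₁ there is axial: B₁ = (μ₀/4π)·2m₁/r³ along +z.
B₁ = 2(10⁻⁷)(0.0868)/(0.112)³ = 1.236×10⁻⁵ T.
τ = m₂ B₁ sinθ.
τ = (0.00616)(1.236×10⁻⁵)·sin108° = 7.239×10⁻⁸ N·m.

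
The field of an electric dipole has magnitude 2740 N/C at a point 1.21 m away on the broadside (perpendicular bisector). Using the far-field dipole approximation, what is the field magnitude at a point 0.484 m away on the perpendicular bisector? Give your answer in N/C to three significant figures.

E ≈ 4.28×10⁴ N/C

Dipole fields scale as 1/r³ in the far field; the geometry is the same at both points.
E₂ = E₁ · (r₁/r₂)³ = 2740 · (1.21/0.484)³.
(r₁/r₂)³ = (2.5)³ = 15.62.
E₂ ≈ 4.281×10⁴ N/C.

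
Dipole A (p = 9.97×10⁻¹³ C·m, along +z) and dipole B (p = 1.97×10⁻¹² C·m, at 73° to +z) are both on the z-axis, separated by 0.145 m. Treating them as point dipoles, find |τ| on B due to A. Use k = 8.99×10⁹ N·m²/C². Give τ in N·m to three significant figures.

The second dipole sits on the axis of the first, so the field there is axial: E₁ = 2kp₁/r³ along +z.
E₁ = 2(8.99×10⁹)(9.97×10⁻¹³)/(0.145)³ = 5.880 N/C.
Torque on the second dipole: τ = p₂ E₁ sinθ.
τ = (1.97×10⁻¹²)(5.880)·sin73° = 1.108×10⁻¹¹ N·m.

τ ≈ 1.11×10⁻¹¹ N·m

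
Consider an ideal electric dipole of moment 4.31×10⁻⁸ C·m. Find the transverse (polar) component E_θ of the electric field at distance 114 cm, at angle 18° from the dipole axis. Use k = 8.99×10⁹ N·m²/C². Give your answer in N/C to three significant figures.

For a dipole, E_θ = (kp sinθ)/r³.
kp/r³ = (8.99×10⁹)(4.31×10⁻⁸)/(1.14)³ = 261.5 N/C.
E_θ = 261.5·sin18° = 80.82 N/C.

E_θ ≈ 80.8 N/C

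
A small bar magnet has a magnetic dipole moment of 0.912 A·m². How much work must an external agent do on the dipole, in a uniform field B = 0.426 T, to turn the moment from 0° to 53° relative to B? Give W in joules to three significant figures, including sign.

W_ext = ΔU = −mB cosθ₂ + mB cosθ₁ = mB(cosθ₁ − cosθ₂).
W = (0.912)(0.426)·(cos0° − cos53°) = (0.3885)·(+0.3982) = 0.1547 J.

W ≈ 0.155 J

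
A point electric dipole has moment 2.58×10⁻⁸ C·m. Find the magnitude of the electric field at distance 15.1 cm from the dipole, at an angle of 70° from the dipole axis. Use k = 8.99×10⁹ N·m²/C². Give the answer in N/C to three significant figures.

E ≈ 7.83×10⁴ N/C

At angle θ the dipole field magnitude is E = (kp/r³)·√(1 + 3cos²θ).
kp/r³ = (8.99×10⁹)(2.58×10⁻⁸) / (0.151)³ = 6.737×10⁴ N/C.
√(1 + 3cos²70°) = √(1 + 3·0.1170) = √1.3509 ≈ 1.1623.
E ≈ 6.737×10⁴ × 1.162 = 7.830×10⁴ N/C.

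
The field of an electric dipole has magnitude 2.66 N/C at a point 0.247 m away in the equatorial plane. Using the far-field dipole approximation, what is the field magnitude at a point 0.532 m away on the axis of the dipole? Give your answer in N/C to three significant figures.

Dipole fields scale as 1/r³ in the far field.
The axial field is twice the equatorial field at the same r, so the geometry factor is 2/1.
E₂ = E₁ · (2/1) · (r₁/r₂)³ = 2.66 · 2 · (0.247/0.532)³.
(r₁/r₂)³ = (0.4643)³ = 0.1001.
E₂ ≈ 0.5324 N/C.

E ≈ 0.532 N/C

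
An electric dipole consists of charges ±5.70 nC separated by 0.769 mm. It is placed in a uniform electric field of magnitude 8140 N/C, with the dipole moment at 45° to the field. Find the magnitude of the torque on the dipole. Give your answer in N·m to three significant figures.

τ ≈ 2.52×10⁻⁸ N·m

Dipole moment p = qd = (5.70×10⁻⁹ C)(7.69×10⁻⁴ m) = 4.383×10⁻¹² C·m.
Torque on an electric dipole: τ = pE sinθ.
τ = (4.383×10⁻¹²)(8140)·sin45° = 2.523×10⁻⁸ N·m.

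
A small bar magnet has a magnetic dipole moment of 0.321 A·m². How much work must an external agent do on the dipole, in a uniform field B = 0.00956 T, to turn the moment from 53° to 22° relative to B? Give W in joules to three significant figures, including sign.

W ≈ -9.98×10⁻⁴ J

W_ext = ΔU = −mB cosθ₂ + mB cosθ₁ = mB(cosθ₁ − cosθ₂).
W = (0.321)(0.00956)·(cos53° − cos22°) = (0.003069)·(-0.3254) = -9.985×10⁻⁴ J.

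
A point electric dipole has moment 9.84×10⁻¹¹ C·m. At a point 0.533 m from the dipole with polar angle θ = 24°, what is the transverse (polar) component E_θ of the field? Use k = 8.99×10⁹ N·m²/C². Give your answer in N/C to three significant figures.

For a dipole, E_θ = (kp sinθ)/r³.
kp/r³ = (8.99×10⁹)(9.84×10⁻¹¹)/(0.533)³ = 5.842 N/C.
E_θ = 5.842·sin24° = 2.376 N/C.

E_θ ≈ 2.38 N/C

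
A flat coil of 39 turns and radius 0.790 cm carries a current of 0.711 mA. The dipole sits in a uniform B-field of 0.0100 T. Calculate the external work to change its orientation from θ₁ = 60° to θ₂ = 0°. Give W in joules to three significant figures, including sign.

W ≈ -2.72×10⁻⁸ J

m = NIA = NIπa² = 39·(7.11×10⁻⁴)·π·(0.00790)² = 5.437×10⁻⁶ A·m².
W_ext = ΔU = −mB cosθ₂ + mB cosθ₁ = mB(cosθ₁ − cosθ₂).
W = (5.437×10⁻⁶)(0.0100)·(cos60° − cos0°) = (5.437×10⁻⁸)·(-0.5000) = -2.718×10⁻⁸ J.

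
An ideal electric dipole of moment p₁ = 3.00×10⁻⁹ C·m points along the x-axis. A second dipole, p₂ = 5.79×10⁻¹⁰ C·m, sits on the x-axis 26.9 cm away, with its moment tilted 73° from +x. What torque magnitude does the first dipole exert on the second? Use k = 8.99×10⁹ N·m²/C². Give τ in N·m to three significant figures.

The second dipole sits on the axis of the first, so the field there is axial: E₁ = 2kp₁/r³ along +x.
E₁ = 2(8.99×10⁹)(3.00×10⁻⁹)/(0.269)³ = 2771 N/C.
Torque on the second dipole: τ = p₂ E₁ sinθ.
τ = (5.79×10⁻¹⁰)(2771)·sin73° = 1.534×10⁻⁶ N·m.

τ ≈ 1.53×10⁻⁶ N·m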